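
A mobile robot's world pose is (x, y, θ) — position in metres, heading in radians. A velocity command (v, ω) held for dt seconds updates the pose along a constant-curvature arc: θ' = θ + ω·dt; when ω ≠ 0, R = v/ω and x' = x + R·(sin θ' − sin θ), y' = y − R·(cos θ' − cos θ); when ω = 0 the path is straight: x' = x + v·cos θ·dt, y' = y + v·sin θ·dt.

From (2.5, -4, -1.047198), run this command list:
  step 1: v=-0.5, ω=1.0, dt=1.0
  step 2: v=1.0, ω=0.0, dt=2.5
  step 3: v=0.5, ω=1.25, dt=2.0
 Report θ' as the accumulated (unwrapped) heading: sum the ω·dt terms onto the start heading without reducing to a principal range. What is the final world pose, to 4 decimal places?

(4.8609, -3.1601, 2.4528)

step 1: θ'=-0.0472 (R=-0.5000) → pose (2.0906, -3.7506, -0.0472)
step 2: θ'=-0.0472 (straight) → pose (4.5878, -3.8685, -0.0472)
step 3: θ'=2.4528 (R=0.4000) → pose (4.8609, -3.1601, 2.4528)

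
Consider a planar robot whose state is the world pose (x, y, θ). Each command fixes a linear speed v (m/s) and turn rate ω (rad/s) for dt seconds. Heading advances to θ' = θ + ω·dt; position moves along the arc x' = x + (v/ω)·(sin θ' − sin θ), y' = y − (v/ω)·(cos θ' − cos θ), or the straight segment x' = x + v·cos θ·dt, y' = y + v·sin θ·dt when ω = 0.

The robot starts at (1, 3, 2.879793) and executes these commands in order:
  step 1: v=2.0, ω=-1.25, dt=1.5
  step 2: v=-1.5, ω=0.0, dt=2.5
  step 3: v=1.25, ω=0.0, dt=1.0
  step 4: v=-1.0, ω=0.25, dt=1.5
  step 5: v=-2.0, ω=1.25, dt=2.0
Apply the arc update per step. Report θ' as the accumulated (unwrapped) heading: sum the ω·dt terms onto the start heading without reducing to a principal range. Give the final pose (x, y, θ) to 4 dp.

step 1: θ'=1.0048 (R=-1.6000) → pose (0.0636, 5.4035, 1.0048)
step 2: θ'=1.0048 (straight) → pose (-1.9474, 2.2383, 1.0048)
step 3: θ'=1.0048 (straight) → pose (-1.2770, 3.2934, 1.0048)
step 4: θ'=1.3798 (R=-4.0000) → pose (-1.8281, 1.9077, 1.3798)
step 5: θ'=3.8798 (R=-1.6000) → pose (0.8196, 0.4205, 3.8798)

(0.8196, 0.4205, 3.8798)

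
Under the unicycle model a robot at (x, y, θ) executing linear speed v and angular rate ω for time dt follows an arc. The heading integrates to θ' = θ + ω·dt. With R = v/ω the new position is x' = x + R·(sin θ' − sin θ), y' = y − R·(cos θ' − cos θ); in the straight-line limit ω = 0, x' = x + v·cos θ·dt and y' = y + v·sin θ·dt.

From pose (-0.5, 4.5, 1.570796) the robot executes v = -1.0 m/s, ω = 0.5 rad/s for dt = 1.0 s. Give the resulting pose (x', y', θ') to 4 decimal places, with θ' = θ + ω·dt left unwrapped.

θ' = 1.5708 + 0.5·1.0 = 2.0708
R = v/ω = -1.0/0.5 = -2.0000
x' = -0.5 + -2.0000·(sin 2.0708 − sin 1.5708) = -0.2552
y' = 4.5 − -2.0000·(cos 2.0708 − cos 1.5708) = 3.5411

(-0.2552, 3.5411, 2.0708)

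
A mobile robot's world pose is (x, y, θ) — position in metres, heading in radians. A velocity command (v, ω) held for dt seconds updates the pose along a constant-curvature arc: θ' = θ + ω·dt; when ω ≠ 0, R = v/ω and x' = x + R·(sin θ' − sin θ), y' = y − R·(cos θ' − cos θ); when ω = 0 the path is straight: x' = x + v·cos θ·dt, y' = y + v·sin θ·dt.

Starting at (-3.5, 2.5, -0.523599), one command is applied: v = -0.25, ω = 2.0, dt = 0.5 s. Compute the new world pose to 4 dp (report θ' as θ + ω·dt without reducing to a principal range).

θ' = -0.5236 + 2.0·0.5 = 0.4764
R = v/ω = -0.25/2.0 = -0.1250
x' = -3.5 + -0.1250·(sin 0.4764 − sin -0.5236) = -3.6198
y' = 2.5 − -0.1250·(cos 0.4764 − cos -0.5236) = 2.5028

(-3.6198, 2.5028, 0.4764)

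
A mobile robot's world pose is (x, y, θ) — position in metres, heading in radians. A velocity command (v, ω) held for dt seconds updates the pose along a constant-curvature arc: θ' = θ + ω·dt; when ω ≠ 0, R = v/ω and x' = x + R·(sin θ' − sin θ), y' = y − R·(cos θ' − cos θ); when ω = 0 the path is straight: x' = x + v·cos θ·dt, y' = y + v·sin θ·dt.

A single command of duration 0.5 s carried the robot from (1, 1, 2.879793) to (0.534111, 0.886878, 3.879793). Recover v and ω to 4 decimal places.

Δθ = 3.879793 − 2.879793 = 1.000000
ω = Δθ/dt = 1.000000/0.5 = 2.0000
R = Δx/(sin θ' − sin θ) = 0.5000
v = R·ω = 0.5000·2.0000 = 1.0000

v = 1.0000, ω = 2.0000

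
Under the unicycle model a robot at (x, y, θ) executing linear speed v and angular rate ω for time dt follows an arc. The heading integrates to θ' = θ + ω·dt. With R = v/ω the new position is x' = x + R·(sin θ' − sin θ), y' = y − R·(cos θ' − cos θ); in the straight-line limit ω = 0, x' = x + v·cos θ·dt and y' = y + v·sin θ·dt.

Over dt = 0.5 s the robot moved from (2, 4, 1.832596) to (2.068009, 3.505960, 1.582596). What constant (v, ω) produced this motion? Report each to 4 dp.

Δθ = 1.582596 − 1.832596 = -0.250000
ω = Δθ/dt = -0.250000/0.5 = -0.5000
R = −Δy/(cos θ' − cos θ) = 2.0000
v = R·ω = 2.0000·-0.5000 = -1.0000

v = -1.0000, ω = -0.5000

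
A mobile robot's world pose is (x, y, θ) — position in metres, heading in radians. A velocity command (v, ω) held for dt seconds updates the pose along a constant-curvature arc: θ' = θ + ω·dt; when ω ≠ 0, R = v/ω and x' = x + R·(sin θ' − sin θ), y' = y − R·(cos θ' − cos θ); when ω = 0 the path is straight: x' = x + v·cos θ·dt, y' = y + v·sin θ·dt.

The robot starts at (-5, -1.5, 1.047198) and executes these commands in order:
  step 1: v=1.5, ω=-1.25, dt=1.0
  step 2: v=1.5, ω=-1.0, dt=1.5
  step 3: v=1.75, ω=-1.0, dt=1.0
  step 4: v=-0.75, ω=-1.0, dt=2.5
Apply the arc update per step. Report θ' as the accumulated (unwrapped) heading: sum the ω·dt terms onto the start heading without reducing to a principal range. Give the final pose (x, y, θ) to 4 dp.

step 1: θ'=-0.2028 (R=-1.2000) → pose (-3.7191, -0.9246, -0.2028)
step 2: θ'=-1.7028 (R=-1.5000) → pose (-2.5342, -2.5913, -1.7028)
step 3: θ'=-2.7028 (R=-1.7500) → pose (-3.5255, -3.9452, -2.7028)
step 4: θ'=-5.2028 (R=0.7500) → pose (-2.5453, -4.9774, -5.2028)

(-2.5453, -4.9774, -5.2028)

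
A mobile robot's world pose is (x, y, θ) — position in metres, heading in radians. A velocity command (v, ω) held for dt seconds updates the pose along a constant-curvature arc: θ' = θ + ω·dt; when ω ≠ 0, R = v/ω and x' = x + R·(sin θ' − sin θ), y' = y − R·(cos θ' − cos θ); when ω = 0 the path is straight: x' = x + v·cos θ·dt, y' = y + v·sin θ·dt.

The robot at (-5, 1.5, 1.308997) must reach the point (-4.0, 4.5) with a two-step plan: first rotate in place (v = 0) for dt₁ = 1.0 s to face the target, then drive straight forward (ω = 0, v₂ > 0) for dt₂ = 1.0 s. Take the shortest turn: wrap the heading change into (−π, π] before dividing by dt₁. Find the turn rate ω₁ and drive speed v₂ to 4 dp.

ω₁ = -0.0600, v₂ = 3.1623

heading to target = atan2(4.5−1.5, -4−-5) = 1.2490
Δθ = wrap(1.2490 − 1.3090) = -0.0600; ω₁ = Δθ/dt₁ = -0.0600
distance = √((-4−-5)² + (4.5−1.5)²) = 3.1623; v₂ = distance/dt₂ = 3.1623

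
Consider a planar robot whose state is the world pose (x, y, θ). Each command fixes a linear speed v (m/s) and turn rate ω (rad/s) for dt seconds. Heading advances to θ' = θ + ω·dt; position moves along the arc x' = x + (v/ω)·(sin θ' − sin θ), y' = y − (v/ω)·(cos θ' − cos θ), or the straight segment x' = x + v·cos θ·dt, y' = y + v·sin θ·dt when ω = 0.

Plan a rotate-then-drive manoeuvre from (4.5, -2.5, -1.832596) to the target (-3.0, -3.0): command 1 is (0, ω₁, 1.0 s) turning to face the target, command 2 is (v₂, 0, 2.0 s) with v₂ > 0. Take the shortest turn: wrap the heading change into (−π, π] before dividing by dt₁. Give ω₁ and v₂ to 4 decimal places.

ω₁ = -1.2424, v₂ = 3.7583

heading to target = atan2(-3−-2.5, -3−4.5) = -3.0750
Δθ = wrap(-3.0750 − -1.8326) = -1.2424; ω₁ = Δθ/dt₁ = -1.2424
distance = √((-3−4.5)² + (-3−-2.5)²) = 7.5166; v₂ = distance/dt₂ = 3.7583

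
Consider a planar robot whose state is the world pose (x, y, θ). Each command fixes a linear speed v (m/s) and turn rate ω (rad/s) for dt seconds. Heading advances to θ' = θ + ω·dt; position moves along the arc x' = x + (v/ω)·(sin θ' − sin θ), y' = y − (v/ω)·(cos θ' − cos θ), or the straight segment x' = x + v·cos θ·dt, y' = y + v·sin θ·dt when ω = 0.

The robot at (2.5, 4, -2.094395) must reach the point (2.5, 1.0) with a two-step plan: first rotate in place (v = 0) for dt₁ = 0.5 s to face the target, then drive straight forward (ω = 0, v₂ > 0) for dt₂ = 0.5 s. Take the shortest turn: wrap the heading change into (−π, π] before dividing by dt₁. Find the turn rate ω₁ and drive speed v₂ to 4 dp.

heading to target = atan2(1−4, 2.5−2.5) = -1.5708
Δθ = wrap(-1.5708 − -2.0944) = 0.5236; ω₁ = Δθ/dt₁ = 1.0472
distance = √((2.5−2.5)² + (1−4)²) = 3.0000; v₂ = distance/dt₂ = 6.0000

ω₁ = 1.0472, v₂ = 6.0000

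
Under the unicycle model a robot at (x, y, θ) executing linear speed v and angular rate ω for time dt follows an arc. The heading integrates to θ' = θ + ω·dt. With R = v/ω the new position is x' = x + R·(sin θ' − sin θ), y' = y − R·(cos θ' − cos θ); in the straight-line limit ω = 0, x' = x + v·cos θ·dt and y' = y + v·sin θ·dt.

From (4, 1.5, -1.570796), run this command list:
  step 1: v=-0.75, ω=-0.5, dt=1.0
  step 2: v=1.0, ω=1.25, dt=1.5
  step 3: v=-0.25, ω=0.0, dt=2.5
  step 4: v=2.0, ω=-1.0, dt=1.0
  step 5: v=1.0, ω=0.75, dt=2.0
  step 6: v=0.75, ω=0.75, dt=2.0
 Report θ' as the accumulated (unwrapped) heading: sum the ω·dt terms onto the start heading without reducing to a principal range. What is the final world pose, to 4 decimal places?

(7.9023, 0.3449, 1.8042)

step 1: θ'=-2.0708 (R=1.5000) → pose (4.1836, 2.2191, -2.0708)
step 2: θ'=-0.1958 (R=0.8000) → pose (4.7301, 1.0509, -0.1958)
step 3: θ'=-0.1958 (straight) → pose (4.1170, 1.1725, -0.1958)
step 4: θ'=-1.1958 (R=-2.0000) → pose (5.5889, -0.0568, -1.1958)
step 5: θ'=0.3042 (R=1.3333) → pose (7.2290, -0.8405, 0.3042)
step 6: θ'=1.8042 (R=1.0000) → pose (7.9023, 0.3449, 1.8042)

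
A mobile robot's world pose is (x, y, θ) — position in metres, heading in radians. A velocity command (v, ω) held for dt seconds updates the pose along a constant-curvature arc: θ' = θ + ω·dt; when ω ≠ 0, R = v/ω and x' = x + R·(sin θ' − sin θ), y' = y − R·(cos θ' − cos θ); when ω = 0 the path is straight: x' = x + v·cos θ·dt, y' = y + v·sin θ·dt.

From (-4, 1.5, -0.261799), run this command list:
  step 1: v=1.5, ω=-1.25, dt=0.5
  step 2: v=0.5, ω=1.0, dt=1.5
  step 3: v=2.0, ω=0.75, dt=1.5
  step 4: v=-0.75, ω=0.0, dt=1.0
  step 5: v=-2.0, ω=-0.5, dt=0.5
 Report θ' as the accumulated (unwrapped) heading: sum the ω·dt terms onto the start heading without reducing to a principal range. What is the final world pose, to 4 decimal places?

(-1.4432, 1.8953, 1.4882)

step 1: θ'=-0.8868 (R=-1.2000) → pose (-3.3805, 1.0992, -0.8868)
step 2: θ'=0.6132 (R=0.5000) → pose (-2.7052, 1.0062, 0.6132)
step 3: θ'=1.7382 (R=2.6667) → pose (-1.6105, 3.6314, 1.7382)
step 4: θ'=1.7382 (straight) → pose (-1.4855, 2.8918, 1.7382)
step 5: θ'=1.4882 (R=4.0000) → pose (-1.4432, 1.8953, 1.4882)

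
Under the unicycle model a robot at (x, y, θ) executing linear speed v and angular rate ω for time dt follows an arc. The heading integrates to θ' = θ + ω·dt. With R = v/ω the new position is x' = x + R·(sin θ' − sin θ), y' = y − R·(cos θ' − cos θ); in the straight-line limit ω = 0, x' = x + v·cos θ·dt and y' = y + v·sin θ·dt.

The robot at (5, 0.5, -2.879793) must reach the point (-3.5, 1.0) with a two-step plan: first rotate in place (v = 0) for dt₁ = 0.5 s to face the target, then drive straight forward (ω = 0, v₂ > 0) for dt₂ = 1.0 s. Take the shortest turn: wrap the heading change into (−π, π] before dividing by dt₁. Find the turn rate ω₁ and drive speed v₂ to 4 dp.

ω₁ = -0.6411, v₂ = 8.5147

heading to target = atan2(1−0.5, -3.5−5) = 3.0828
Δθ = wrap(3.0828 − -2.8798) = -0.3206; ω₁ = Δθ/dt₁ = -0.6411
distance = √((-3.5−5)² + (1−0.5)²) = 8.5147; v₂ = distance/dt₂ = 8.5147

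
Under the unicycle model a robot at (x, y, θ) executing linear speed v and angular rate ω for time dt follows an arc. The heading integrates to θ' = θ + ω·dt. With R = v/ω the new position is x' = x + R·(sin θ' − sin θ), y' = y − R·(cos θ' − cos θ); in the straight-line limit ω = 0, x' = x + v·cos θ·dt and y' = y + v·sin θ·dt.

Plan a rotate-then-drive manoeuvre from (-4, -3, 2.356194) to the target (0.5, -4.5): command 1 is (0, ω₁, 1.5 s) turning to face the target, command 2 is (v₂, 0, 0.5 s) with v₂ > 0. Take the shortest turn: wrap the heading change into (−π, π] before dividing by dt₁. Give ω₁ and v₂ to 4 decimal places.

ω₁ = -1.7853, v₂ = 9.4868

heading to target = atan2(-4.5−-3, 0.5−-4) = -0.3218
Δθ = wrap(-0.3218 − 2.3562) = -2.6779; ω₁ = Δθ/dt₁ = -1.7853
distance = √((0.5−-4)² + (-4.5−-3)²) = 4.7434; v₂ = distance/dt₂ = 9.4868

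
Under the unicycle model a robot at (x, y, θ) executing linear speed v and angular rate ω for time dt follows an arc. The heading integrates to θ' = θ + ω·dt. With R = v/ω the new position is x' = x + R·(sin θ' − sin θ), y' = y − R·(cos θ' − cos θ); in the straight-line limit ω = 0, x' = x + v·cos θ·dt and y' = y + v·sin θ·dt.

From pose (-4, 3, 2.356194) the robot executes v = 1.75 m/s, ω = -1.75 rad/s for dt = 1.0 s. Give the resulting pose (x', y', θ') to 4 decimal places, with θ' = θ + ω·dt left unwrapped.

(-3.8626, 4.5289, 0.6062)

θ' = 2.3562 + -1.75·1.0 = 0.6062
R = v/ω = 1.75/-1.75 = -1.0000
x' = -4 + -1.0000·(sin 0.6062 − sin 2.3562) = -3.8626
y' = 3 − -1.0000·(cos 0.6062 − cos 2.3562) = 4.5289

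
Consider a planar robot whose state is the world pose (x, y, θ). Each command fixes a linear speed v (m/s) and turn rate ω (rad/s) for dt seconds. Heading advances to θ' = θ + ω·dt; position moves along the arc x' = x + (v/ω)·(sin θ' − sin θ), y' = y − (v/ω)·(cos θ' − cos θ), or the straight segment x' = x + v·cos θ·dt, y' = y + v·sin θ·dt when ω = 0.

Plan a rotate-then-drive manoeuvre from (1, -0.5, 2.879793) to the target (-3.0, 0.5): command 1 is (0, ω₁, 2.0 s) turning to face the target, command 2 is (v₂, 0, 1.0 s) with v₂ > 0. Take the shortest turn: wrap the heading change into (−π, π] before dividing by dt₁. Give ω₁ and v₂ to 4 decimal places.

heading to target = atan2(0.5−-0.5, -3−1) = 2.8966
Δθ = wrap(2.8966 − 2.8798) = 0.0168; ω₁ = Δθ/dt₁ = 0.0084
distance = √((-3−1)² + (0.5−-0.5)²) = 4.1231; v₂ = distance/dt₂ = 4.1231

ω₁ = 0.0084, v₂ = 4.1231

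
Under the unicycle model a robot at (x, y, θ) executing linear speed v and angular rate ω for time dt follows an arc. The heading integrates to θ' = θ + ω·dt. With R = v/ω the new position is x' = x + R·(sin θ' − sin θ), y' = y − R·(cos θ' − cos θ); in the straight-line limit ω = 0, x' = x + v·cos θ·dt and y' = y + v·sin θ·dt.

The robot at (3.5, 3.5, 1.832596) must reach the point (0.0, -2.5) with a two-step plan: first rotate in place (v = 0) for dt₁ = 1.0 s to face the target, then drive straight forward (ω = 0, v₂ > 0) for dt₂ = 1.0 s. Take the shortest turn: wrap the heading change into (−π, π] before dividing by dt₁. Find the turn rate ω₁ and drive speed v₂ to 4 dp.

heading to target = atan2(-2.5−3.5, 0−3.5) = -2.0989
Δθ = wrap(-2.0989 − 1.8326) = 2.3517; ω₁ = Δθ/dt₁ = 2.3517
distance = √((0−3.5)² + (-2.5−3.5)²) = 6.9462; v₂ = distance/dt₂ = 6.9462

ω₁ = 2.3517, v₂ = 6.9462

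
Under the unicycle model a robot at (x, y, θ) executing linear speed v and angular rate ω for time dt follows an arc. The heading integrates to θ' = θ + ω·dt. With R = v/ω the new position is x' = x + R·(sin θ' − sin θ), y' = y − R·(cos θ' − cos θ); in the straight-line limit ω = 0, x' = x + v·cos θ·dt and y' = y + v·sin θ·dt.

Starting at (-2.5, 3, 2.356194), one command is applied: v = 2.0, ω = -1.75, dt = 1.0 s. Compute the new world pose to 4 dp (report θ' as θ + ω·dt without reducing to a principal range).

θ' = 2.3562 + -1.75·1.0 = 0.6062
R = v/ω = 2.0/-1.75 = -1.1429
x' = -2.5 + -1.1429·(sin 0.6062 − sin 2.3562) = -2.3430
y' = 3 − -1.1429·(cos 0.6062 − cos 2.3562) = 4.7473

(-2.3430, 4.7473, 0.6062)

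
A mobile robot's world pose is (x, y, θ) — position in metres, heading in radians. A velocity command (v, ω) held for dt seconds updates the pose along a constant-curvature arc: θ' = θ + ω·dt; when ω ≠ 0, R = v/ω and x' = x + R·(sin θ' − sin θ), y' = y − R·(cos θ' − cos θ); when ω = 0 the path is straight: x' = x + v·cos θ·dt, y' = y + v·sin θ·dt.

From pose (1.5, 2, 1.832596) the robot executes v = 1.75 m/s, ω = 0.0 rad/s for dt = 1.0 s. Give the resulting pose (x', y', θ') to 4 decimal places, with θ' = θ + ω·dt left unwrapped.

θ' = 1.8326 + 0.0·1.0 = 1.8326
ω = 0 → straight: x' = 1.5 + 1.75·cos(1.8326)·1.0 = 1.0471
y' = 2 + 1.75·sin(1.8326)·1.0 = 3.6904

(1.0471, 3.6904, 1.8326)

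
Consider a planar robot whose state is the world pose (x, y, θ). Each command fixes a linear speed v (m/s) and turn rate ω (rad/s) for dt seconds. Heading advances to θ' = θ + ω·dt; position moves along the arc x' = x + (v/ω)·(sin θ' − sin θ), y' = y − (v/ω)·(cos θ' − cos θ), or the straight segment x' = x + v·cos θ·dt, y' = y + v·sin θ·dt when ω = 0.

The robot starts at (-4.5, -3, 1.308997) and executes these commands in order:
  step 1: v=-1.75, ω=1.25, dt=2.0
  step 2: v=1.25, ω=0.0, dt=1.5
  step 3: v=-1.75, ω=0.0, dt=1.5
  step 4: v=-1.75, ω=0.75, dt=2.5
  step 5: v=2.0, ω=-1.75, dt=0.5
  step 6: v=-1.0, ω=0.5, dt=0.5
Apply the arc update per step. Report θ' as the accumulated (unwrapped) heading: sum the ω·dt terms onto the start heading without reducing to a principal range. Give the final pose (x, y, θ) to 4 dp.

(-1.4370, -0.5852, 5.0590)

step 1: θ'=3.8090 (R=-1.4000) → pose (-2.2812, -4.4619, 3.8090)
step 2: θ'=3.8090 (straight) → pose (-3.7539, -5.6225, 3.8090)
step 3: θ'=3.8090 (straight) → pose (-1.6921, -3.9977, 3.8090)
step 4: θ'=5.6840 (R=-2.3333) → pose (-1.8204, -0.2382, 5.6840)
step 5: θ'=4.8090 (R=-1.1429) → pose (-1.3274, -1.0717, 4.8090)
step 6: θ'=5.0590 (R=-2.0000) → pose (-1.4370, -0.5852, 5.0590)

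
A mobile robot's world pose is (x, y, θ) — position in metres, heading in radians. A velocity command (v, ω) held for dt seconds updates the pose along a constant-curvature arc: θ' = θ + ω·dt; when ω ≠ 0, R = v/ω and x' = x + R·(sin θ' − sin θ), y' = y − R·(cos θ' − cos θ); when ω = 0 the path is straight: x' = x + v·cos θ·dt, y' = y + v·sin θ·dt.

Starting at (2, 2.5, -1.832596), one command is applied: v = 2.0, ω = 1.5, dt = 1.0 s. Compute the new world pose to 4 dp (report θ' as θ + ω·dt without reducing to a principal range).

(2.8526, 0.8946, -0.3326)

θ' = -1.8326 + 1.5·1.0 = -0.3326
R = v/ω = 2.0/1.5 = 1.3333
x' = 2 + 1.3333·(sin -0.3326 − sin -1.8326) = 2.8526
y' = 2.5 − 1.3333·(cos -0.3326 − cos -1.8326) = 0.8946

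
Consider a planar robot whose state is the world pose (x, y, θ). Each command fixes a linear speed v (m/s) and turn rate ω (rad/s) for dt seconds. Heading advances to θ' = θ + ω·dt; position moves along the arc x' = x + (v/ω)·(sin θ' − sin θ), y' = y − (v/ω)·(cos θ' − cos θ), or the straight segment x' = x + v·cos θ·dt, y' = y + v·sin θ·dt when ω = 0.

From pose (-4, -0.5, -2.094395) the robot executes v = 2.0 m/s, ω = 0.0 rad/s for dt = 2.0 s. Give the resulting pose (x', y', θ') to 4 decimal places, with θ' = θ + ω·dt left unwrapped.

(-6.0000, -3.9641, -2.0944)

θ' = -2.0944 + 0.0·2.0 = -2.0944
ω = 0 → straight: x' = -4 + 2.0·cos(-2.0944)·2.0 = -6.0000
y' = -0.5 + 2.0·sin(-2.0944)·2.0 = -3.9641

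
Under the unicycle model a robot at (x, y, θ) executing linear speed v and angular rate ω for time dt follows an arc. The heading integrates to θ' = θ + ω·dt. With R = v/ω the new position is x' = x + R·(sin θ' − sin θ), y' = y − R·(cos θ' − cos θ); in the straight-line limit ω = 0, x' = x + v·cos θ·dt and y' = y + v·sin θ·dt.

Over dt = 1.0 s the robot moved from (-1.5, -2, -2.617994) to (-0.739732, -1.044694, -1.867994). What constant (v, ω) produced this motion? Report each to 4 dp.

Δθ = -1.867994 − -2.617994 = 0.750000
ω = Δθ/dt = 0.750000/1.0 = 0.7500
R = −Δy/(cos θ' − cos θ) = -1.6667
v = R·ω = -1.6667·0.7500 = -1.2500

v = -1.2500, ω = 0.7500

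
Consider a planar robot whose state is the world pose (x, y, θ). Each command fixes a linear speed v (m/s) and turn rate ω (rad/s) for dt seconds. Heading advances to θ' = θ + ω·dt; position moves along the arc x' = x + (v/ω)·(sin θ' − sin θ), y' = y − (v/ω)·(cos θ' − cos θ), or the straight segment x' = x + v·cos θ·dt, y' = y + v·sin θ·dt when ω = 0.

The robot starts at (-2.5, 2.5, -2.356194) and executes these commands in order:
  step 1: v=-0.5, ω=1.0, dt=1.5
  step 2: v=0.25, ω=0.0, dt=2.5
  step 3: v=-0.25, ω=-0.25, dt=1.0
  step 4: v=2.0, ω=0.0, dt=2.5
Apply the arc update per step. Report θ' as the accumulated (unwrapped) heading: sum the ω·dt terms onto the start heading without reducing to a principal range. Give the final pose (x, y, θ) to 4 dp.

step 1: θ'=-0.8562 (R=-0.5000) → pose (-2.4759, 3.1812, -0.8562)
step 2: θ'=-0.8562 (straight) → pose (-2.0663, 2.7091, -0.8562)
step 3: θ'=-1.1062 (R=1.0000) → pose (-2.2049, 2.9164, -1.1062)
step 4: θ'=-1.1062 (straight) → pose (0.0354, -1.5536, -1.1062)

(0.0354, -1.5536, -1.1062)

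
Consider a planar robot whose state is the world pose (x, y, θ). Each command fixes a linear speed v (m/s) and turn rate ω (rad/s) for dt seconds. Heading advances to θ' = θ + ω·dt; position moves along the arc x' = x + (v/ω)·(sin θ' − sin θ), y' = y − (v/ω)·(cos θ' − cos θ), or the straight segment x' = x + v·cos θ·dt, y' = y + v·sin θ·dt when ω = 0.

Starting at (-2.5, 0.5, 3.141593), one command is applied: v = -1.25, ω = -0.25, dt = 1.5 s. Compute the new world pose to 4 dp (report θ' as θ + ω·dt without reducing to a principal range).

(-0.6686, 0.1525, 2.7666)

θ' = 3.1416 + -0.25·1.5 = 2.7666
R = v/ω = -1.25/-0.25 = 5.0000
x' = -2.5 + 5.0000·(sin 2.7666 − sin 3.1416) = -0.6686
y' = 0.5 − 5.0000·(cos 2.7666 − cos 3.1416) = 0.1525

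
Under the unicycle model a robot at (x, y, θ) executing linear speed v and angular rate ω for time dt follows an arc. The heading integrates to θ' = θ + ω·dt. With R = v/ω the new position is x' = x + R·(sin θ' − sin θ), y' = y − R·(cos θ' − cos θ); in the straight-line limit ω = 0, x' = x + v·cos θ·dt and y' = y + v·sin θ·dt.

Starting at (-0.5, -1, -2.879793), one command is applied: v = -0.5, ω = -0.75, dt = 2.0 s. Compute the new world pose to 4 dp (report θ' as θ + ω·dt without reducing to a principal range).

(0.3027, -1.4263, -4.3798)

θ' = -2.8798 + -0.75·2.0 = -4.3798
R = v/ω = -0.5/-0.75 = 0.6667
x' = -0.5 + 0.6667·(sin -4.3798 − sin -2.8798) = 0.3027
y' = -1 − 0.6667·(cos -4.3798 − cos -2.8798) = -1.4263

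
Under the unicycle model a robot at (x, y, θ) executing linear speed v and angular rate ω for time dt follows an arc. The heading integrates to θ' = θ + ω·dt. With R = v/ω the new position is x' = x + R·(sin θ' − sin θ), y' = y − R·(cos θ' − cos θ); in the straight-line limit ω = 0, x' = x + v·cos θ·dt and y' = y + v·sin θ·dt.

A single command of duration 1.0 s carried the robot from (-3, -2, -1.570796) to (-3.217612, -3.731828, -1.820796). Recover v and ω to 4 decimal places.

Δθ = -1.820796 − -1.570796 = -0.250000
ω = Δθ/dt = -0.250000/1.0 = -0.2500
R = −Δy/(cos θ' − cos θ) = -7.0000
v = R·ω = -7.0000·-0.2500 = 1.7500

v = 1.7500, ω = -0.2500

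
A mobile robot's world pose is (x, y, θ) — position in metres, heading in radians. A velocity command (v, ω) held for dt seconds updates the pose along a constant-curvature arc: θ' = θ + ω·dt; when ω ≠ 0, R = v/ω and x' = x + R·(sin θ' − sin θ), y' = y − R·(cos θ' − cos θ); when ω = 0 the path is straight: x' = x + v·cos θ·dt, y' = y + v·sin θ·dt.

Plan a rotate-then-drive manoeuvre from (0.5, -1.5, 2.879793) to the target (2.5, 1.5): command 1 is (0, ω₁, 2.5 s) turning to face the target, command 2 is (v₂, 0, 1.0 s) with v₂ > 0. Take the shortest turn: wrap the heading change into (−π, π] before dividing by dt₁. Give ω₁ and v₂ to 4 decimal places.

heading to target = atan2(1.5−-1.5, 2.5−0.5) = 0.9828
Δθ = wrap(0.9828 − 2.8798) = -1.8970; ω₁ = Δθ/dt₁ = -0.7588
distance = √((2.5−0.5)² + (1.5−-1.5)²) = 3.6056; v₂ = distance/dt₂ = 3.6056

ω₁ = -0.7588, v₂ = 3.6056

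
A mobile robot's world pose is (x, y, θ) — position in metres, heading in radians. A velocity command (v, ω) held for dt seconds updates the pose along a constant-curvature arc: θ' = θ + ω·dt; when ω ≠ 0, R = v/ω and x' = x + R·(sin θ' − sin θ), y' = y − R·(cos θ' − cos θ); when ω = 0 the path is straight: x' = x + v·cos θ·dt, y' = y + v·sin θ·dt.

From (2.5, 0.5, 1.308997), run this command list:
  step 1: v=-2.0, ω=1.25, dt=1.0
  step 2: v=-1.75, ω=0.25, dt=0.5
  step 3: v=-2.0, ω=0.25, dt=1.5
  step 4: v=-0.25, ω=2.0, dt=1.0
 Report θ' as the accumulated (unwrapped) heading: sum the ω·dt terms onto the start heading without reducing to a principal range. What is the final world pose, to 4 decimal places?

(6.9262, -2.3135, 5.0590)

step 1: θ'=2.5590 (R=-1.6000) → pose (3.1652, -1.2502, 2.5590)
step 2: θ'=2.6840 (R=-7.0000) → pose (3.9240, -1.6847, 2.6840)
step 3: θ'=3.0590 (R=-8.0000) → pose (6.7983, -2.4805, 3.0590)
step 4: θ'=5.0590 (R=-0.1250) → pose (6.9262, -2.3135, 5.0590)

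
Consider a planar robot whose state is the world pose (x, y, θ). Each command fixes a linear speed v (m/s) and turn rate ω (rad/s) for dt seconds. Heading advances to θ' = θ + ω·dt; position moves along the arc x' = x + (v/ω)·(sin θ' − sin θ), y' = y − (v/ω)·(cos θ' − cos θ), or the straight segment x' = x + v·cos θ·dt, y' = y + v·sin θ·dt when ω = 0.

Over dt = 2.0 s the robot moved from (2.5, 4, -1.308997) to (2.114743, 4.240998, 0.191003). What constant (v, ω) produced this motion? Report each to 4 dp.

Δθ = 0.191003 − -1.308997 = 1.500000
ω = Δθ/dt = 1.500000/2.0 = 0.7500
R = Δx/(sin θ' − sin θ) = -0.3333
v = R·ω = -0.3333·0.7500 = -0.2500

v = -0.2500, ω = 0.7500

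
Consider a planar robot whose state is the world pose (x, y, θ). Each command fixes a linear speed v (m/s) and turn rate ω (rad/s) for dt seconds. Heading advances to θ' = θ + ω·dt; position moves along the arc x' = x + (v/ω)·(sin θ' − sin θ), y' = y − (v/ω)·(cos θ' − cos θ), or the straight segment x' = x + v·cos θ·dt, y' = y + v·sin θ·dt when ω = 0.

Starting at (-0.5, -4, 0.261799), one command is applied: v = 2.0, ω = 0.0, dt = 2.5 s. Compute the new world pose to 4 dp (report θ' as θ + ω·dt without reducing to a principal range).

(4.3296, -2.7059, 0.2618)

θ' = 0.2618 + 0.0·2.5 = 0.2618
ω = 0 → straight: x' = -0.5 + 2.0·cos(0.2618)·2.5 = 4.3296
y' = -4 + 2.0·sin(0.2618)·2.5 = -2.7059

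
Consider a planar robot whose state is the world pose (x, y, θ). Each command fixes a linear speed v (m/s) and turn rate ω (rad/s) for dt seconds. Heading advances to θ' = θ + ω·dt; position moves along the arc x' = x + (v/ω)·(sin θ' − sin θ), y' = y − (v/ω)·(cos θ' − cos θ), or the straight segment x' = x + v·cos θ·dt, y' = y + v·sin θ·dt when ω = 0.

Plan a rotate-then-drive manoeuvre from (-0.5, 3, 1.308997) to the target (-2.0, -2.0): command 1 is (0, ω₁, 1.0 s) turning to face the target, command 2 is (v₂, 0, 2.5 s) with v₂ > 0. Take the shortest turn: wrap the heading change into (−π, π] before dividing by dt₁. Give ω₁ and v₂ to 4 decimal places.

heading to target = atan2(-2−3, -2−-0.5) = -1.8623
Δθ = wrap(-1.8623 − 1.3090) = 3.1119; ω₁ = Δθ/dt₁ = 3.1119
distance = √((-2−-0.5)² + (-2−3)²) = 5.2202; v₂ = distance/dt₂ = 2.0881

ω₁ = 3.1119, v₂ = 2.0881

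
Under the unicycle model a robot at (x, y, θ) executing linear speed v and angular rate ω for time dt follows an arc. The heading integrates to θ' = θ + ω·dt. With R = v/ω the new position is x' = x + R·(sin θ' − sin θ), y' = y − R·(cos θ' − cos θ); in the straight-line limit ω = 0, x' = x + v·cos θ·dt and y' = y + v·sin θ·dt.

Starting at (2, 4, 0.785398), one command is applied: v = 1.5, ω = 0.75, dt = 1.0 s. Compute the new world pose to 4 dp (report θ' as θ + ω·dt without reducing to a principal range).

(2.5845, 5.3434, 1.5354)

θ' = 0.7854 + 0.75·1.0 = 1.5354
R = v/ω = 1.5/0.75 = 2.0000
x' = 2 + 2.0000·(sin 1.5354 − sin 0.7854) = 2.5845
y' = 4 − 2.0000·(cos 1.5354 − cos 0.7854) = 5.3434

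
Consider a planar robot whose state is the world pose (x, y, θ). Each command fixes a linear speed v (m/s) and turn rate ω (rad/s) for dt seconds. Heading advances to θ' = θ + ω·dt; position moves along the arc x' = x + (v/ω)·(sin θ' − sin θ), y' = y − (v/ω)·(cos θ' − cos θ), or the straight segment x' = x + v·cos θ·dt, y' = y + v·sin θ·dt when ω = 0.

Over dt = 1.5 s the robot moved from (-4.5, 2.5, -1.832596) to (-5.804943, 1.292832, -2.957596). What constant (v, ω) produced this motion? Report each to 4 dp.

v = 1.2500, ω = -0.7500

Δθ = -2.957596 − -1.832596 = -1.125000
ω = Δθ/dt = -1.125000/1.5 = -0.7500
R = Δx/(sin θ' − sin θ) = -1.6667
v = R·ω = -1.6667·-0.7500 = 1.2500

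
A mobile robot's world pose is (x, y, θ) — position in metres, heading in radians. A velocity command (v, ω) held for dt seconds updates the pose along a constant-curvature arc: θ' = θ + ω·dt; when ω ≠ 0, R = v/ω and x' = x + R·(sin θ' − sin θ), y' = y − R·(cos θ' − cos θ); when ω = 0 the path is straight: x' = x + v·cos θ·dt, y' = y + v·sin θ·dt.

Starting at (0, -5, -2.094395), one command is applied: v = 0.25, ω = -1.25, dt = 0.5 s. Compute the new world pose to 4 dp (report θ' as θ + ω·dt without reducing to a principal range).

(-0.0913, -5.0824, -2.7194)

θ' = -2.0944 + -1.25·0.5 = -2.7194
R = v/ω = 0.25/-1.25 = -0.2000
x' = 0 + -0.2000·(sin -2.7194 − sin -2.0944) = -0.0913
y' = -5 − -0.2000·(cos -2.7194 − cos -2.0944) = -5.0824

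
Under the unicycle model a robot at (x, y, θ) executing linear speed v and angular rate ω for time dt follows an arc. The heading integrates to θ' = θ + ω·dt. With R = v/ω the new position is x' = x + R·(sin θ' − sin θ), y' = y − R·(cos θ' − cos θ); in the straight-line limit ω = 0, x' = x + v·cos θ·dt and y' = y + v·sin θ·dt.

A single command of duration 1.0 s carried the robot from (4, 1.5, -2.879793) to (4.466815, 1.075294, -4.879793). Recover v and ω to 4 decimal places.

Δθ = -4.879793 − -2.879793 = -2.000000
ω = Δθ/dt = -2.000000/1.0 = -2.0000
R = Δx/(sin θ' − sin θ) = 0.3750
v = R·ω = 0.3750·-2.0000 = -0.7500

v = -0.7500, ω = -2.0000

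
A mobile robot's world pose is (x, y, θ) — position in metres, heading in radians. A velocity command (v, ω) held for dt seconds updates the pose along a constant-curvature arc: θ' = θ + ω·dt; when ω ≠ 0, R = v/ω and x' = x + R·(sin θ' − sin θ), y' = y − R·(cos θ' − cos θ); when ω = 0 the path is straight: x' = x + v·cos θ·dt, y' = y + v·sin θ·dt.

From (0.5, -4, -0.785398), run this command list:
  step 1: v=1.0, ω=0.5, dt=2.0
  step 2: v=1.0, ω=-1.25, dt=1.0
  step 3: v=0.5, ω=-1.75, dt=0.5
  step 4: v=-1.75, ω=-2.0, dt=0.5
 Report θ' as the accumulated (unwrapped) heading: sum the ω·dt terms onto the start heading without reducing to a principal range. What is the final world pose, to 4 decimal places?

(3.8467, -4.5941, -2.9104)

step 1: θ'=0.2146 (R=2.0000) → pose (2.3401, -4.5399, 0.2146)
step 2: θ'=-1.0354 (R=-0.8000) → pose (3.1985, -4.9134, -1.0354)
step 3: θ'=-1.9104 (R=-0.2857) → pose (3.2222, -5.1544, -1.9104)
step 4: θ'=-2.9104 (R=0.8750) → pose (3.8467, -4.5941, -2.9104)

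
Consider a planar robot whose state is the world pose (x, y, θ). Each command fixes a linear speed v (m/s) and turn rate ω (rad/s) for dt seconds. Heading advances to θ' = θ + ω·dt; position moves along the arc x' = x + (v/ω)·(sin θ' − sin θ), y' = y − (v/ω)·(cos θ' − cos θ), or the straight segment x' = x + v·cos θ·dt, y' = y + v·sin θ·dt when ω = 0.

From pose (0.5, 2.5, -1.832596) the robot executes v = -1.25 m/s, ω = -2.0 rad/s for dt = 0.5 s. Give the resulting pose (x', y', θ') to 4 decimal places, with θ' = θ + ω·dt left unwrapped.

θ' = -1.8326 + -2.0·0.5 = -2.8326
R = v/ω = -1.25/-2.0 = 0.6250
x' = 0.5 + 0.6250·(sin -2.8326 − sin -1.8326) = 0.9136
y' = 2.5 − 0.6250·(cos -2.8326 − cos -1.8326) = 2.9336

(0.9136, 2.9336, -2.8326)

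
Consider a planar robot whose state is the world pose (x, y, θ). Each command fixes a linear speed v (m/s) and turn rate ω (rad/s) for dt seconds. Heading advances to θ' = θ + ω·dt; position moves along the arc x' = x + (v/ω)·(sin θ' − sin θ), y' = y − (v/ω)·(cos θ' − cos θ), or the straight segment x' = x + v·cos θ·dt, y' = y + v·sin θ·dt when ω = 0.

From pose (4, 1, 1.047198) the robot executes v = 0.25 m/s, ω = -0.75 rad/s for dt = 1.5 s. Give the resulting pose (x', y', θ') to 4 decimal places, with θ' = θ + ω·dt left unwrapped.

(4.3146, 1.1657, -0.0778)

θ' = 1.0472 + -0.75·1.5 = -0.0778
R = v/ω = 0.25/-0.75 = -0.3333
x' = 4 + -0.3333·(sin -0.0778 − sin 1.0472) = 4.3146
y' = 1 − -0.3333·(cos -0.0778 − cos 1.0472) = 1.1657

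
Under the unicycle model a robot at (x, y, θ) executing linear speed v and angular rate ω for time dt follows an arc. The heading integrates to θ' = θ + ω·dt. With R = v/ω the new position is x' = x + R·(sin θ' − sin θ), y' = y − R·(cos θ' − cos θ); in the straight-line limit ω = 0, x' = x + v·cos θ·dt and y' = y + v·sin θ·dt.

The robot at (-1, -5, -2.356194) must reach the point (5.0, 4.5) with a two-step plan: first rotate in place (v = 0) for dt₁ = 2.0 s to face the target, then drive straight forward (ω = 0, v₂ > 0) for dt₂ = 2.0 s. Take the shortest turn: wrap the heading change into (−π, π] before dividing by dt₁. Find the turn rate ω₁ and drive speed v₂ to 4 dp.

heading to target = atan2(4.5−-5, 5−-1) = 1.0075
Δθ = wrap(1.0075 − -2.3562) = -2.9195; ω₁ = Δθ/dt₁ = -1.4598
distance = √((5−-1)² + (4.5−-5)²) = 11.2361; v₂ = distance/dt₂ = 5.6181

ω₁ = -1.4598, v₂ = 5.6181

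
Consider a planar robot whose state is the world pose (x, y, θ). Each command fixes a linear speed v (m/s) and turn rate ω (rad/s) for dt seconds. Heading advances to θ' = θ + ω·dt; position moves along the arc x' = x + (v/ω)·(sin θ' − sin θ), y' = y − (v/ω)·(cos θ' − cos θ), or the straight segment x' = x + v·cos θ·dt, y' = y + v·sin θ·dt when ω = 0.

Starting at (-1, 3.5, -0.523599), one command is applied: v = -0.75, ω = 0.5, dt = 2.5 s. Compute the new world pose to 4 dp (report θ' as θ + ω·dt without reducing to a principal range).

(-2.7463, 3.3223, 0.7264)

θ' = -0.5236 + 0.5·2.5 = 0.7264
R = v/ω = -0.75/0.5 = -1.5000
x' = -1 + -1.5000·(sin 0.7264 − sin -0.5236) = -2.7463
y' = 3.5 − -1.5000·(cos 0.7264 − cos -0.5236) = 3.3223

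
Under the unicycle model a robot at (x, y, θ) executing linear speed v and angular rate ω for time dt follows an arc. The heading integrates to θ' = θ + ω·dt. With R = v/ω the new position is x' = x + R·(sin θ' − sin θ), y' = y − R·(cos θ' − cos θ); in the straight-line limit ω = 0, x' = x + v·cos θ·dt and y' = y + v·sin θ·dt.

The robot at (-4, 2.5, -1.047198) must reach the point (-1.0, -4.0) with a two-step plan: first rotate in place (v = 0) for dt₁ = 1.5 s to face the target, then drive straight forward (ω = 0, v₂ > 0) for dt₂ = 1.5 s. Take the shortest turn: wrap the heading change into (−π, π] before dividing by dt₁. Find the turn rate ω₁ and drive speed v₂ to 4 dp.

ω₁ = -0.0608, v₂ = 4.7726

heading to target = atan2(-4−2.5, -1−-4) = -1.1384
Δθ = wrap(-1.1384 − -1.0472) = -0.0912; ω₁ = Δθ/dt₁ = -0.0608
distance = √((-1−-4)² + (-4−2.5)²) = 7.1589; v₂ = distance/dt₂ = 4.7726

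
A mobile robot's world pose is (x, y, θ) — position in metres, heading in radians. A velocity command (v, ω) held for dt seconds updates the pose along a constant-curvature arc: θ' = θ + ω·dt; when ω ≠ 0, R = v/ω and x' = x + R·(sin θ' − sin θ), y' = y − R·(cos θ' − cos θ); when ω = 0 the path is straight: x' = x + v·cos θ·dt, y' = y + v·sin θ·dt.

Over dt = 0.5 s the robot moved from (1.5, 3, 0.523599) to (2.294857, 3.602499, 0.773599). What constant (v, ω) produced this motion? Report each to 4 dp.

v = 2.0000, ω = 0.5000

Δθ = 0.773599 − 0.523599 = 0.250000
ω = Δθ/dt = 0.250000/0.5 = 0.5000
R = Δx/(sin θ' − sin θ) = 4.0000
v = R·ω = 4.0000·0.5000 = 2.0000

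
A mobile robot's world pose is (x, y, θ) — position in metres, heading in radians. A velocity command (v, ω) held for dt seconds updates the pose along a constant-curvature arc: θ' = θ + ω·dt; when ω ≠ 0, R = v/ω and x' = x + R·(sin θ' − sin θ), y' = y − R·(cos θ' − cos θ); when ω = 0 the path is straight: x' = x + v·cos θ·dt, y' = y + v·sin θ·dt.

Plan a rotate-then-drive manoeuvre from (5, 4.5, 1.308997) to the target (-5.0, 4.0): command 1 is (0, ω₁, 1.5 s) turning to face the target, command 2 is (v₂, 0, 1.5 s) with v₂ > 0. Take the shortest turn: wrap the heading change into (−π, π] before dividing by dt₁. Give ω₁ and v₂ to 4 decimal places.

heading to target = atan2(4−4.5, -5−5) = -3.0916
Δθ = wrap(-3.0916 − 1.3090) = 1.8826; ω₁ = Δθ/dt₁ = 1.2550
distance = √((-5−5)² + (4−4.5)²) = 10.0125; v₂ = distance/dt₂ = 6.6750

ω₁ = 1.2550, v₂ = 6.6750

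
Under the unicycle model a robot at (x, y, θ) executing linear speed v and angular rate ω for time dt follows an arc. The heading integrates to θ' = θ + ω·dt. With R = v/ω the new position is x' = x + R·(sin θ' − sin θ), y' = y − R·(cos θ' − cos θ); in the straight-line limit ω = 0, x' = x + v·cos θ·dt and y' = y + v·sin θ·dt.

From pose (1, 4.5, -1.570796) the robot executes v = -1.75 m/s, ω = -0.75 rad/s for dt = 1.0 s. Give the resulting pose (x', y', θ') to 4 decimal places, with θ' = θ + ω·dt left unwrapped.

(1.6261, 6.0905, -2.3208)

θ' = -1.5708 + -0.75·1.0 = -2.3208
R = v/ω = -1.75/-0.75 = 2.3333
x' = 1 + 2.3333·(sin -2.3208 − sin -1.5708) = 1.6261
y' = 4.5 − 2.3333·(cos -2.3208 − cos -1.5708) = 6.0905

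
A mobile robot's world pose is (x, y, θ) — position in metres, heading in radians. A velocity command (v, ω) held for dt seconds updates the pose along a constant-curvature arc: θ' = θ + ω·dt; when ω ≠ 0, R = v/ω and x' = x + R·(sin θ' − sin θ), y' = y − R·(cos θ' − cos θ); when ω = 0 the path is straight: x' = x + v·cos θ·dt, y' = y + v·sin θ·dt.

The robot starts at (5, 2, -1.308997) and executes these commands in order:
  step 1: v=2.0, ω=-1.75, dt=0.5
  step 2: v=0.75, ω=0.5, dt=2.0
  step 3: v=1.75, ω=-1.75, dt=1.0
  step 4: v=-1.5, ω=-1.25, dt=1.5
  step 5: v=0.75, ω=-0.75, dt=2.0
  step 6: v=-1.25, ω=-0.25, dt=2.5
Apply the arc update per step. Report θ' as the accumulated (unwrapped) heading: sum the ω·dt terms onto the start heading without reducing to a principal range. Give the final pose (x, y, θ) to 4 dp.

step 1: θ'=-2.1840 (R=-1.1429) → pose (4.8307, 1.0465, -2.1840)
step 2: θ'=-1.1840 (R=1.5000) → pose (4.6683, -0.3826, -1.1840)
step 3: θ'=-2.9340 (R=-1.0000) → pose (3.9482, -1.7383, -2.9340)
step 4: θ'=-4.8090 (R=1.2000) → pose (5.3900, -3.0283, -4.8090)
step 5: θ'=-6.3090 (R=-1.0000) → pose (6.4111, -2.1251, -6.3090)
step 6: θ'=-6.9340 (R=5.0000) → pose (3.5110, -1.1047, -6.9340)

(3.5110, -1.1047, -6.9340)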